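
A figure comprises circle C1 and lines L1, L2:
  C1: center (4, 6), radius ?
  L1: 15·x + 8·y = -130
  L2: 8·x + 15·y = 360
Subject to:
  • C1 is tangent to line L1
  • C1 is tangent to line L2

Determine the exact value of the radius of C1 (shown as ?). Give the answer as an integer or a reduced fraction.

1. [C1‖L1]  r_C1² − 196 = 0  ⇒  r_C1 = 14 (r>0 drops 1)
2. [C1‖L2]  r_C1² − 196 = 0  ⇒  r_C1 = 14 (r>0 drops 1)

14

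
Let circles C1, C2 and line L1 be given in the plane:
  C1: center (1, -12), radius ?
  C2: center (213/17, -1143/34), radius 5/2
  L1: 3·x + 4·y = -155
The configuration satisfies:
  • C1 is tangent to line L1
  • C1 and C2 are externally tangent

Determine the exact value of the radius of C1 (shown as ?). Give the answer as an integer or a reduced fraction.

1. [C1‖L1]  r_C1² − 484 = 0  ⇒  r_C1 = 22 (r>0 drops 1)
2. [ext C1·C2]  r_C1² + 5r_C1 − 594 = 0  ⇒  r_C1 = 22 (r>0 drops 1)

22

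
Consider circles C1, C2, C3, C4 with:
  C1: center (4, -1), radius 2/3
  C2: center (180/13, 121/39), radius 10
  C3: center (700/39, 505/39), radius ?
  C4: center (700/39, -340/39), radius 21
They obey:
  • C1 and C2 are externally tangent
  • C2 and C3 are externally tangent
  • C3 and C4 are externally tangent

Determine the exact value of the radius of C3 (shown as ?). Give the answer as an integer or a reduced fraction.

2/3

1. [ext C2·C3]  r_C3² + 20r_C3 − 124/9 = 0  ⇒  r_C3 = 2/3 (r>0 drops 1)
2. [ext C3·C4]  r_C3² + 42r_C3 − 256/9 = 0  ⇒  r_C3 = 2/3 (r>0 drops 1)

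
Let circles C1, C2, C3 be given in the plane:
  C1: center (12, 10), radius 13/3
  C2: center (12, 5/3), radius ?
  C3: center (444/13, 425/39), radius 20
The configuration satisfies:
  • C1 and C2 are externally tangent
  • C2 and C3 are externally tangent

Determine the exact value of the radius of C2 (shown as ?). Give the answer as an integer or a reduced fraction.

1. [ext C1·C2]  r_C2² + (26/3)r_C2 − 152/3 = 0  ⇒  r_C2 = 4 (r>0 drops 1)
2. [ext C2·C3]  r_C2² + 40r_C2 − 176 = 0  ⇒  r_C2 = 4 (r>0 drops 1)

4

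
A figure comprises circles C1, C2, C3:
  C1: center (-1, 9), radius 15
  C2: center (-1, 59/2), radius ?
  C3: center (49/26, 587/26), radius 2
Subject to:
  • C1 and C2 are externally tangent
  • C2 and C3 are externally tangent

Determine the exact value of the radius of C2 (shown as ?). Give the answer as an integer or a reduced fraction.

1. [ext C1·C2]  r_C2² + 30r_C2 − 781/4 = 0  ⇒  r_C2 = 11/2 (r>0 drops 1)
2. [ext C2·C3]  r_C2² + 4r_C2 − 209/4 = 0  ⇒  r_C2 = 11/2 (r>0 drops 1)

11/2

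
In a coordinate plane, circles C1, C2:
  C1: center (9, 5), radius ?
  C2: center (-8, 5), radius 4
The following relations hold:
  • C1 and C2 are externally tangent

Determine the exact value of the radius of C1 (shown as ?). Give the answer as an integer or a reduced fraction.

1. [ext C1·C2]  r_C1² + 8r_C1 − 273 = 0  ⇒  r_C1 = 13 (r>0 drops 1)

13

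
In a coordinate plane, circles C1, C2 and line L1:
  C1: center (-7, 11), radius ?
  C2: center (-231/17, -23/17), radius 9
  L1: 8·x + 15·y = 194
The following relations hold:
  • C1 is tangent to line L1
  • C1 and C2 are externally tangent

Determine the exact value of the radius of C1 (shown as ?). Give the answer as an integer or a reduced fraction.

5

1. [C1‖L1]  r_C1² − 25 = 0  ⇒  r_C1 = 5 (r>0 drops 1)
2. [ext C1·C2]  r_C1² + 18r_C1 − 115 = 0  ⇒  r_C1 = 5 (r>0 drops 1)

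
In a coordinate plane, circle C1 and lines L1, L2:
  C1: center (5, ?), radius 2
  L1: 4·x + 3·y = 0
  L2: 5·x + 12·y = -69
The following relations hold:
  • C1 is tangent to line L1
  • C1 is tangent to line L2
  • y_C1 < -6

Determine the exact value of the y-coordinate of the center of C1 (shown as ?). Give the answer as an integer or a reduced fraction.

1. [C1‖L1]  y_C1² + (40/3)y_C1 + 100/3 = 0  ⇒  y_C1 = -10 or -10/3
2. [C1‖L2]  y_C1² + (47/3)y_C1 + 170/3 = 0  ⇒  y_C1 = -10 or -17/3

-10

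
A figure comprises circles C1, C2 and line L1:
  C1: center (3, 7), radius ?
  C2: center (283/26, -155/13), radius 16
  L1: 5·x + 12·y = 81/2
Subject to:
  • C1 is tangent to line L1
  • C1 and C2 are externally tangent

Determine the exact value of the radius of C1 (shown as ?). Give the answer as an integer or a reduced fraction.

1. [C1‖L1]  r_C1² − 81/4 = 0  ⇒  r_C1 = 9/2 (r>0 drops 1)
2. [ext C1·C2]  r_C1² + 32r_C1 − 657/4 = 0  ⇒  r_C1 = 9/2 (r>0 drops 1)

9/2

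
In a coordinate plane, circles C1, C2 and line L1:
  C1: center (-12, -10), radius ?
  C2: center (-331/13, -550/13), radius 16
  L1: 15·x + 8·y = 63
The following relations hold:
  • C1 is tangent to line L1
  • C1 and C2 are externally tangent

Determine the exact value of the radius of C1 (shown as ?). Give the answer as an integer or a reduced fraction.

1. [C1‖L1]  r_C1² − 361 = 0  ⇒  r_C1 = 19 (r>0 drops 1)
2. [ext C1·C2]  r_C1² + 32r_C1 − 969 = 0  ⇒  r_C1 = 19 (r>0 drops 1)

19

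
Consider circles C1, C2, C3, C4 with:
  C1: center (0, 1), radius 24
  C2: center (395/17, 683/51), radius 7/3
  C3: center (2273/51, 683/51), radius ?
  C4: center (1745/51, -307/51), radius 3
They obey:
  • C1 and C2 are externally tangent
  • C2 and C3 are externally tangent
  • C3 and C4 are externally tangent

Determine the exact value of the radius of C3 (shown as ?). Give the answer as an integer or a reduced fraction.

19

1. [ext C2·C3]  r_C3² + (14/3)r_C3 − 1349/3 = 0  ⇒  r_C3 = 19 (r>0 drops 1)
2. [ext C3·C4]  r_C3² + 6r_C3 − 475 = 0  ⇒  r_C3 = 19 (r>0 drops 1)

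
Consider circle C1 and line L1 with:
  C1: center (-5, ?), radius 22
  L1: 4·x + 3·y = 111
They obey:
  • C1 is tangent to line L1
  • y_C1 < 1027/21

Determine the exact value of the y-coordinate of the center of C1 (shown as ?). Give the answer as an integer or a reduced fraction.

1. [C1‖L1]  y_C1² − (262/3)y_C1 + 1687/3 = 0  ⇒  y_C1 = 7 or 241/3
2. given y_C1 < 1027/21: keep 7

7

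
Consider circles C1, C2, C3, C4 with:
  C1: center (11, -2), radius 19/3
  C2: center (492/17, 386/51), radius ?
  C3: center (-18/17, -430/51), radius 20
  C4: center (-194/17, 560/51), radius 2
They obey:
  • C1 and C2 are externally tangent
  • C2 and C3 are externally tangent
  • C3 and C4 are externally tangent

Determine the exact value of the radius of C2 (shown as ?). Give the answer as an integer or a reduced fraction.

1. [ext C1·C2]  r_C2² + (38/3)r_C2 − 1120/3 = 0  ⇒  r_C2 = 14 (r>0 drops 1)
2. [ext C2·C3]  r_C2² + 40r_C2 − 756 = 0  ⇒  r_C2 = 14 (r>0 drops 1)

14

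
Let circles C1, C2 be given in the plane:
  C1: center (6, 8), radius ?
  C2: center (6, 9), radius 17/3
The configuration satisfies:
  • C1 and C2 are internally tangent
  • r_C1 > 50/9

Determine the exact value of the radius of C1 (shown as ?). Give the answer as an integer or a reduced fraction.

1. [int C1,C2]  r_C1² − (34/3)r_C1 + 280/9 = 0  ⇒  r_C1 = 14/3 or 20/3
2. given r_C1 > 50/9: keep 20/3

20/3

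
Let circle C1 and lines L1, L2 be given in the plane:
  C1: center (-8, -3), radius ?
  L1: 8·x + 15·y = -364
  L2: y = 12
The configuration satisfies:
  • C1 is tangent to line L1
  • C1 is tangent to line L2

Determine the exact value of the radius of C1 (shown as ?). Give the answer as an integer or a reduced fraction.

15

1. [C1‖L1]  r_C1² − 225 = 0  ⇒  r_C1 = 15 (r>0 drops 1)
2. [C1‖L2]  r_C1² − 225 = 0  ⇒  r_C1 = 15 (r>0 drops 1)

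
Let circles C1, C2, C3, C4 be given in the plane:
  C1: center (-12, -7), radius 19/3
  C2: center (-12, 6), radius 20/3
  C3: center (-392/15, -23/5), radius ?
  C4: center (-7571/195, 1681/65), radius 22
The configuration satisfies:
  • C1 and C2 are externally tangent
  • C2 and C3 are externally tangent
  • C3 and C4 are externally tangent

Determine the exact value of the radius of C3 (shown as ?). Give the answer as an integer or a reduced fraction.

11

1. [ext C2·C3]  r_C3² + (40/3)r_C3 − 803/3 = 0  ⇒  r_C3 = 11 (r>0 drops 1)
2. [ext C3·C4]  r_C3² + 44r_C3 − 605 = 0  ⇒  r_C3 = 11 (r>0 drops 1)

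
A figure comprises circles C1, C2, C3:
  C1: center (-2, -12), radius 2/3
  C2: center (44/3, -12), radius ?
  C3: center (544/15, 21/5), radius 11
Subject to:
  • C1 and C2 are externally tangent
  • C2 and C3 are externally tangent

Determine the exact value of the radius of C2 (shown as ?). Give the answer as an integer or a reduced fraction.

1. [ext C1·C2]  r_C2² + (4/3)r_C2 − 832/3 = 0  ⇒  r_C2 = 16 (r>0 drops 1)
2. [ext C2·C3]  r_C2² + 22r_C2 − 608 = 0  ⇒  r_C2 = 16 (r>0 drops 1)

16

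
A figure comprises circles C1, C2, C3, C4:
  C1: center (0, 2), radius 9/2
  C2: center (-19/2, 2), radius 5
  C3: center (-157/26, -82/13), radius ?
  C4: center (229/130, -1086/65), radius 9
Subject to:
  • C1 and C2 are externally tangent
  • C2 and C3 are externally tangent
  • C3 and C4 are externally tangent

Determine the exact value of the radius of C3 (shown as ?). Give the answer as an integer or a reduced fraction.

4

1. [ext C2·C3]  r_C3² + 10r_C3 − 56 = 0  ⇒  r_C3 = 4 (r>0 drops 1)
2. [ext C3·C4]  r_C3² + 18r_C3 − 88 = 0  ⇒  r_C3 = 4 (r>0 drops 1)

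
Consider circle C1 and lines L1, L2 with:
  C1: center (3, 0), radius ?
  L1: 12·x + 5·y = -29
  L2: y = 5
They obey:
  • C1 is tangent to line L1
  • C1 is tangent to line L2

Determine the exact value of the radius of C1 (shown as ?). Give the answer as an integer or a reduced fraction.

5

1. [C1‖L1]  r_C1² − 25 = 0  ⇒  r_C1 = 5 (r>0 drops 1)
2. [C1‖L2]  r_C1² − 25 = 0  ⇒  r_C1 = 5 (r>0 drops 1)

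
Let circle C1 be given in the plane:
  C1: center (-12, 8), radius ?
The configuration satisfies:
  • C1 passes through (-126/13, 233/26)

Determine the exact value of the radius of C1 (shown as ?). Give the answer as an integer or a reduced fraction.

5/2

1. [C1∋P]  r_C1² − 25/4 = 0  ⇒  r_C1 = 5/2 (r>0 drops 1)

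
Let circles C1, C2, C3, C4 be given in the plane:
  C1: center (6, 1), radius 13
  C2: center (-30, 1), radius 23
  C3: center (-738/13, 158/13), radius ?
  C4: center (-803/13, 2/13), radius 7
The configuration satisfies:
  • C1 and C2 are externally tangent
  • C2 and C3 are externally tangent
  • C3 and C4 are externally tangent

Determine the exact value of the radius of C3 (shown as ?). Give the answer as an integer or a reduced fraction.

1. [ext C2·C3]  r_C3² + 46r_C3 − 312 = 0  ⇒  r_C3 = 6 (r>0 drops 1)
2. [ext C3·C4]  r_C3² + 14r_C3 − 120 = 0  ⇒  r_C3 = 6 (r>0 drops 1)

6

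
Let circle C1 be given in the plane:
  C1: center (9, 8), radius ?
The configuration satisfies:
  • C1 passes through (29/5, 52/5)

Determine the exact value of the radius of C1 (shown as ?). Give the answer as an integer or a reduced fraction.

4

1. [C1∋P]  r_C1² − 16 = 0  ⇒  r_C1 = 4 (r>0 drops 1)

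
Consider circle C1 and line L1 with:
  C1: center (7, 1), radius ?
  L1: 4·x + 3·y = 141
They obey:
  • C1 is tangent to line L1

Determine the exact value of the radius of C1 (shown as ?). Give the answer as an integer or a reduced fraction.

1. [C1‖L1]  r_C1² − 484 = 0  ⇒  r_C1 = 22 (r>0 drops 1)

22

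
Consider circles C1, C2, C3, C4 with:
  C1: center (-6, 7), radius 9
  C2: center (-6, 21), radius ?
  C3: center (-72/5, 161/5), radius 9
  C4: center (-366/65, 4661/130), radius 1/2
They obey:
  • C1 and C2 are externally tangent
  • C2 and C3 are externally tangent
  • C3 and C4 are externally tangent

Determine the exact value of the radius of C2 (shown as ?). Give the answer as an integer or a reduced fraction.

5

1. [ext C1·C2]  r_C2² + 18r_C2 − 115 = 0  ⇒  r_C2 = 5 (r>0 drops 1)
2. [ext C2·C3]  r_C2² + 18r_C2 − 115 = 0  ⇒  r_C2 = 5 (r>0 drops 1)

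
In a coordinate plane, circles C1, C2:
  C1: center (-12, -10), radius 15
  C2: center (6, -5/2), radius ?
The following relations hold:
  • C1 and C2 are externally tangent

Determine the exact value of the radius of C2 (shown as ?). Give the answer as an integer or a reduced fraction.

1. [ext C1·C2]  r_C2² + 30r_C2 − 621/4 = 0  ⇒  r_C2 = 9/2 (r>0 drops 1)

9/2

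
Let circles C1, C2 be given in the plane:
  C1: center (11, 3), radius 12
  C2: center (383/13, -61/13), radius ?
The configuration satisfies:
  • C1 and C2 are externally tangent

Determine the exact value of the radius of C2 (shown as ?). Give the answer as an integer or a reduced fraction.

1. [ext C1·C2]  r_C2² + 24r_C2 − 256 = 0  ⇒  r_C2 = 8 (r>0 drops 1)

8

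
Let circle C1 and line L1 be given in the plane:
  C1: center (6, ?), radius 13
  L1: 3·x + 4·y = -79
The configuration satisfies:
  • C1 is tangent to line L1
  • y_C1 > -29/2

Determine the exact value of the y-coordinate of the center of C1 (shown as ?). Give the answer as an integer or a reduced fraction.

-8

1. [C1‖L1]  y_C1² + (97/2)y_C1 + 324 = 0  ⇒  y_C1 = -81/2 or -8
2. given y_C1 > -29/2: keep -8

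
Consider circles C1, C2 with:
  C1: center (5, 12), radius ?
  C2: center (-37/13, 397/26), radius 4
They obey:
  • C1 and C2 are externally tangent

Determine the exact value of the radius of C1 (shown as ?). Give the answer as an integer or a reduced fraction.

9/2

1. [ext C1·C2]  r_C1² + 8r_C1 − 225/4 = 0  ⇒  r_C1 = 9/2 (r>0 drops 1)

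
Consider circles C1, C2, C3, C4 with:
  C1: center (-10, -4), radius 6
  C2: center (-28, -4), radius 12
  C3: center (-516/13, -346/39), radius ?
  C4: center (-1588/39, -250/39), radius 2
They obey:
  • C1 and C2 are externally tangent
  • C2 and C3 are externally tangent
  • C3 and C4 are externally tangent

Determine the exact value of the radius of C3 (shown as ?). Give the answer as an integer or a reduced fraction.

1. [ext C2·C3]  r_C3² + 24r_C3 − 148/9 = 0  ⇒  r_C3 = 2/3 (r>0 drops 1)
2. [ext C3·C4]  r_C3² + 4r_C3 − 28/9 = 0  ⇒  r_C3 = 2/3 (r>0 drops 1)

2/3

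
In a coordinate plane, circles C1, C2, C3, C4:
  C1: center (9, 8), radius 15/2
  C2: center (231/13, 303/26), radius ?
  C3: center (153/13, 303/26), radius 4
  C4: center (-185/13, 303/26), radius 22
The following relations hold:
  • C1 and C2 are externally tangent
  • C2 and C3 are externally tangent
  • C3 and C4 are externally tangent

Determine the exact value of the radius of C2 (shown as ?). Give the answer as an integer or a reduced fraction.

1. [ext C1·C2]  r_C2² + 15r_C2 − 34 = 0  ⇒  r_C2 = 2 (r>0 drops 1)
2. [ext C2·C3]  r_C2² + 8r_C2 − 20 = 0  ⇒  r_C2 = 2 (r>0 drops 1)

2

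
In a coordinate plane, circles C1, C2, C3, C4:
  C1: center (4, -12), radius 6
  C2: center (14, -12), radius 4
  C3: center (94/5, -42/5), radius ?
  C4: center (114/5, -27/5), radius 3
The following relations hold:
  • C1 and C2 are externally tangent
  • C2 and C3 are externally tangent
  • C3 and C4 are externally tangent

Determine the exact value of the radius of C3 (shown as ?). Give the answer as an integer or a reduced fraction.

2

1. [ext C2·C3]  r_C3² + 8r_C3 − 20 = 0  ⇒  r_C3 = 2 (r>0 drops 1)
2. [ext C3·C4]  r_C3² + 6r_C3 − 16 = 0  ⇒  r_C3 = 2 (r>0 drops 1)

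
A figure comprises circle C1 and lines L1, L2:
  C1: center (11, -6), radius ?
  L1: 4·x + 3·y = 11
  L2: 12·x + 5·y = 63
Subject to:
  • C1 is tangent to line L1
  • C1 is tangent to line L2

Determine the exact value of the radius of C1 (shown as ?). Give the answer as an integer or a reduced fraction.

1. [C1‖L1]  r_C1² − 9 = 0  ⇒  r_C1 = 3 (r>0 drops 1)
2. [C1‖L2]  r_C1² − 9 = 0  ⇒  r_C1 = 3 (r>0 drops 1)

3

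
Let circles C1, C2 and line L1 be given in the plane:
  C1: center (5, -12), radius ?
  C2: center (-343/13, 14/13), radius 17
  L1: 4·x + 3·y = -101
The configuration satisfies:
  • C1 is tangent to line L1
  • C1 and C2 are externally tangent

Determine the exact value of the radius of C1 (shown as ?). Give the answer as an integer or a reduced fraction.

17

1. [C1‖L1]  r_C1² − 289 = 0  ⇒  r_C1 = 17 (r>0 drops 1)
2. [ext C1·C2]  r_C1² + 34r_C1 − 867 = 0  ⇒  r_C1 = 17 (r>0 drops 1)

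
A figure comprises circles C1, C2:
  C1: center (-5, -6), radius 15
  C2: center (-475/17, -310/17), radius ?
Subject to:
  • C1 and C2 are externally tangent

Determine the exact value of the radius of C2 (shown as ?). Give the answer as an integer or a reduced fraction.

1. [ext C1·C2]  r_C2² + 30r_C2 − 451 = 0  ⇒  r_C2 = 11 (r>0 drops 1)

11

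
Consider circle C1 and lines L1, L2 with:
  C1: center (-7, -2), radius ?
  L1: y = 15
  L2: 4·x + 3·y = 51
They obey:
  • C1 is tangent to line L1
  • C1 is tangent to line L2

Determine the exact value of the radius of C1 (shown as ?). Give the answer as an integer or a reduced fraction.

1. [C1‖L1]  r_C1² − 289 = 0  ⇒  r_C1 = 17 (r>0 drops 1)
2. [C1‖L2]  r_C1² − 289 = 0  ⇒  r_C1 = 17 (r>0 drops 1)

17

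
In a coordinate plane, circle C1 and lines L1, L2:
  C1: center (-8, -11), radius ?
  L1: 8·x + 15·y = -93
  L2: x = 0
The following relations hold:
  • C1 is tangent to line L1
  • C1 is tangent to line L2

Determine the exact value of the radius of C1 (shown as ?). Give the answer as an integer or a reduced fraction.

1. [C1‖L1]  r_C1² − 64 = 0  ⇒  r_C1 = 8 (r>0 drops 1)
2. [C1‖L2]  r_C1² − 64 = 0  ⇒  r_C1 = 8 (r>0 drops 1)

8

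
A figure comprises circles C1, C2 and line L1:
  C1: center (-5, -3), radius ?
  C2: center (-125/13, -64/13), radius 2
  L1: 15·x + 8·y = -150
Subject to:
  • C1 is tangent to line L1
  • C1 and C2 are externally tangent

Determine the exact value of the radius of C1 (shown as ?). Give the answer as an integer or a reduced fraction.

1. [C1‖L1]  r_C1² − 9 = 0  ⇒  r_C1 = 3 (r>0 drops 1)
2. [ext C1·C2]  r_C1² + 4r_C1 − 21 = 0  ⇒  r_C1 = 3 (r>0 drops 1)

3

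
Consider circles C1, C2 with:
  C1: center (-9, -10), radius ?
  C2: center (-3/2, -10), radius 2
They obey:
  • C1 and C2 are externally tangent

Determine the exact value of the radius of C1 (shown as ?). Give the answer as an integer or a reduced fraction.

1. [ext C1·C2]  r_C1² + 4r_C1 − 209/4 = 0  ⇒  r_C1 = 11/2 (r>0 drops 1)

11/2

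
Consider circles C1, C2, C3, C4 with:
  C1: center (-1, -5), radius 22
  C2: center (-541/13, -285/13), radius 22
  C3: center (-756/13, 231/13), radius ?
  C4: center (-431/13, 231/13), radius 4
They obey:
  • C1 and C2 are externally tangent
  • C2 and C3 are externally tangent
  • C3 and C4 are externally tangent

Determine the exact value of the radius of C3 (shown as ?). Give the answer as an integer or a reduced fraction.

21

1. [ext C2·C3]  r_C3² + 44r_C3 − 1365 = 0  ⇒  r_C3 = 21 (r>0 drops 1)
2. [ext C3·C4]  r_C3² + 8r_C3 − 609 = 0  ⇒  r_C3 = 21 (r>0 drops 1)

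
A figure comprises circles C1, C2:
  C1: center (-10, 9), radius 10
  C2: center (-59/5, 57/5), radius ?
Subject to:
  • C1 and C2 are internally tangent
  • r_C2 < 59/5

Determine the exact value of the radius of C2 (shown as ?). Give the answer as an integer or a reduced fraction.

1. [int C1,C2]  r_C2² − 20r_C2 + 91 = 0  ⇒  r_C2 = 7 or 13
2. given r_C2 < 59/5: keep 7

7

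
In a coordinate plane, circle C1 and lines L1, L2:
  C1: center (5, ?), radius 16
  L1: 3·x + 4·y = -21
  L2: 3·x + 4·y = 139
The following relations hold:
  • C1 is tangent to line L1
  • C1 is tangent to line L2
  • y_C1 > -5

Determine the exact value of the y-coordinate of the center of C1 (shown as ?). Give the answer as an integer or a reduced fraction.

11

1. [C1‖L1]  y_C1² + 18y_C1 − 319 = 0  ⇒  y_C1 = -29 or 11
2. [C1‖L2]  y_C1² − 62y_C1 + 561 = 0  ⇒  y_C1 = 11 or 51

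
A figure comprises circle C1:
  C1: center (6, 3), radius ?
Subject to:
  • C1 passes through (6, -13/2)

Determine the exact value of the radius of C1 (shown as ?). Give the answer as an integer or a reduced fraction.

19/2

1. [C1∋P]  r_C1² − 361/4 = 0  ⇒  r_C1 = 19/2 (r>0 drops 1)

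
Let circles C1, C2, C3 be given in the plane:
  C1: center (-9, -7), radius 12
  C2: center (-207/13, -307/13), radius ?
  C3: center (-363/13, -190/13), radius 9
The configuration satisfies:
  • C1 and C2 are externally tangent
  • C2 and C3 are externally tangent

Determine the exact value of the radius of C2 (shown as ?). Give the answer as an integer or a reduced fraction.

6

1. [ext C1·C2]  r_C2² + 24r_C2 − 180 = 0  ⇒  r_C2 = 6 (r>0 drops 1)
2. [ext C2·C3]  r_C2² + 18r_C2 − 144 = 0  ⇒  r_C2 = 6 (r>0 drops 1)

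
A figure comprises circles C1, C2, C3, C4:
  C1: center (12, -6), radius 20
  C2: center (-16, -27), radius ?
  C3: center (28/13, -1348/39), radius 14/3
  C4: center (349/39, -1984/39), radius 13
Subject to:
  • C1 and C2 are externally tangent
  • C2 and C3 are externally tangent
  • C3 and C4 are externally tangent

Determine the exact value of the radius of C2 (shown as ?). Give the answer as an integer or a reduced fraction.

1. [ext C1·C2]  r_C2² + 40r_C2 − 825 = 0  ⇒  r_C2 = 15 (r>0 drops 1)
2. [ext C2·C3]  r_C2² + (28/3)r_C2 − 365 = 0  ⇒  r_C2 = 15 (r>0 drops 1)

15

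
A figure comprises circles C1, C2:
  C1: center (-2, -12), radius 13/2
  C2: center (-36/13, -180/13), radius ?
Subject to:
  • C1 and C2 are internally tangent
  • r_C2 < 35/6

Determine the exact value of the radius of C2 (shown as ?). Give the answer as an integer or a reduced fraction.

1. [int C1,C2]  r_C2² − 13r_C2 + 153/4 = 0  ⇒  r_C2 = 9/2 or 17/2
2. given r_C2 < 35/6: keep 9/2

9/2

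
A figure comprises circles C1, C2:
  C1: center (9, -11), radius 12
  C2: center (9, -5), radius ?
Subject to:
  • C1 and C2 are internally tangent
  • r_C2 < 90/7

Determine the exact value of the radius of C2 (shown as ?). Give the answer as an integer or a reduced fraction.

1. [int C1,C2]  r_C2² − 24r_C2 + 108 = 0  ⇒  r_C2 = 6 or 18
2. given r_C2 < 90/7: keep 6

6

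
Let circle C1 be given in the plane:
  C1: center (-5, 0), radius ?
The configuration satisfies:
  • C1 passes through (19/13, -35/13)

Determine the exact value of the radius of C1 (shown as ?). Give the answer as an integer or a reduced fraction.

1. [C1∋P]  r_C1² − 49 = 0  ⇒  r_C1 = 7 (r>0 drops 1)

7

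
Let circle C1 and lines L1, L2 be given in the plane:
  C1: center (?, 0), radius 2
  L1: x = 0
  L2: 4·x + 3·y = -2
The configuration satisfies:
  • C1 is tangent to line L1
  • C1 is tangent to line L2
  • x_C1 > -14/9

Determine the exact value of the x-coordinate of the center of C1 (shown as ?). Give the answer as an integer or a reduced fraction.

2

1. [C1‖L1]  x_C1² − 4 = 0  ⇒  x_C1 = -2 or 2
2. [C1‖L2]  x_C1² + 1x_C1 − 6 = 0  ⇒  x_C1 = -3 or 2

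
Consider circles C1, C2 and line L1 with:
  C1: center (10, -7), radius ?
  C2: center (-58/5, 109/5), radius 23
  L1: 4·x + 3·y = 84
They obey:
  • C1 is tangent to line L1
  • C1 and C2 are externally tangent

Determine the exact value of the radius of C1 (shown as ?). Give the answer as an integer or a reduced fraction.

1. [C1‖L1]  r_C1² − 169 = 0  ⇒  r_C1 = 13 (r>0 drops 1)
2. [ext C1·C2]  r_C1² + 46r_C1 − 767 = 0  ⇒  r_C1 = 13 (r>0 drops 1)

13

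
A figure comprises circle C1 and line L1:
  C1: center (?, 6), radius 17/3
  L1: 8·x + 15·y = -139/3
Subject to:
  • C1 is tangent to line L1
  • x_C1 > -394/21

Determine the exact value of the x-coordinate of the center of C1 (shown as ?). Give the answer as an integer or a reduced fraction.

1. [C1‖L1]  x_C1² + (409/12)x_C1 + 1745/12 = 0  ⇒  x_C1 = -349/12 or -5
2. given x_C1 > -394/21: keep -5

-5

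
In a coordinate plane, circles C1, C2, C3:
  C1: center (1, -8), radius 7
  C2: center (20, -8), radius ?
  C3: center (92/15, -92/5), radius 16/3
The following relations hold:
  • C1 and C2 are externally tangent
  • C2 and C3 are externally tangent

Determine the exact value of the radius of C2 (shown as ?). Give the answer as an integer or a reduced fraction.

12

1. [ext C1·C2]  r_C2² + 14r_C2 − 312 = 0  ⇒  r_C2 = 12 (r>0 drops 1)
2. [ext C2·C3]  r_C2² + (32/3)r_C2 − 272 = 0  ⇒  r_C2 = 12 (r>0 drops 1)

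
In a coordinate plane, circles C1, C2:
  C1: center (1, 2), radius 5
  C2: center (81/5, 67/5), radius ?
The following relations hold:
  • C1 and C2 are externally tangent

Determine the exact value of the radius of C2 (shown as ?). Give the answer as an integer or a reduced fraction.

1. [ext C1·C2]  r_C2² + 10r_C2 − 336 = 0  ⇒  r_C2 = 14 (r>0 drops 1)

14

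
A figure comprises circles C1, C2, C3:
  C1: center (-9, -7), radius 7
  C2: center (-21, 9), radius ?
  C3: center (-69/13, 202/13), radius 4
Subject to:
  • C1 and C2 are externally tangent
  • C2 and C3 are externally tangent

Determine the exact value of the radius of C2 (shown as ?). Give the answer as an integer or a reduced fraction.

1. [ext C1·C2]  r_C2² + 14r_C2 − 351 = 0  ⇒  r_C2 = 13 (r>0 drops 1)
2. [ext C2·C3]  r_C2² + 8r_C2 − 273 = 0  ⇒  r_C2 = 13 (r>0 drops 1)

13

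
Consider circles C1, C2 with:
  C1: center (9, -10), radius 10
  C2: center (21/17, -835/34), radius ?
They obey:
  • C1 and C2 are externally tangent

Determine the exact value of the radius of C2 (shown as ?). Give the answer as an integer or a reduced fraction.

1. [ext C1·C2]  r_C2² + 20r_C2 − 689/4 = 0  ⇒  r_C2 = 13/2 (r>0 drops 1)

13/2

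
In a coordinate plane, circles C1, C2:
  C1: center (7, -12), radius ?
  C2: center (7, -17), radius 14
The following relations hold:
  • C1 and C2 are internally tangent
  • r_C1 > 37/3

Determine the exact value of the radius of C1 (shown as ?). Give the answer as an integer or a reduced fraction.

19

1. [int C1,C2]  r_C1² − 28r_C1 + 171 = 0  ⇒  r_C1 = 9 or 19
2. given r_C1 > 37/3: keep 19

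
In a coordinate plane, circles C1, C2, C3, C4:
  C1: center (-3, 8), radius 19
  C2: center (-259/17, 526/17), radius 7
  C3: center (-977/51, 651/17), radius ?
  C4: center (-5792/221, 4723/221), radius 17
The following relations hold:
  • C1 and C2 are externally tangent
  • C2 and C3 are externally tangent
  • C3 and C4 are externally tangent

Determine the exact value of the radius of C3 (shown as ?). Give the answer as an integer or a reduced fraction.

4/3

1. [ext C2·C3]  r_C3² + 14r_C3 − 184/9 = 0  ⇒  r_C3 = 4/3 (r>0 drops 1)
2. [ext C3·C4]  r_C3² + 34r_C3 − 424/9 = 0  ⇒  r_C3 = 4/3 (r>0 drops 1)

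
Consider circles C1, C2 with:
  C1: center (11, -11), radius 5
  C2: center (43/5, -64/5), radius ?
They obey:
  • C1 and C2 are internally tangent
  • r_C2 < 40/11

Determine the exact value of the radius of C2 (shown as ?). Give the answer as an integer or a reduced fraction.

1. [int C1,C2]  r_C2² − 10r_C2 + 16 = 0  ⇒  r_C2 = 2 or 8
2. given r_C2 < 40/11: keep 2

2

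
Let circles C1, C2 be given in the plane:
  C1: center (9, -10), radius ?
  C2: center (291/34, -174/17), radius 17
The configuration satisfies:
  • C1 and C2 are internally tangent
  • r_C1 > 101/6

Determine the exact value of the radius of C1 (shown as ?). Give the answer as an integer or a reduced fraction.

1. [int C1,C2]  r_C1² − 34r_C1 + 1155/4 = 0  ⇒  r_C1 = 33/2 or 35/2
2. given r_C1 > 101/6: keep 35/2

35/2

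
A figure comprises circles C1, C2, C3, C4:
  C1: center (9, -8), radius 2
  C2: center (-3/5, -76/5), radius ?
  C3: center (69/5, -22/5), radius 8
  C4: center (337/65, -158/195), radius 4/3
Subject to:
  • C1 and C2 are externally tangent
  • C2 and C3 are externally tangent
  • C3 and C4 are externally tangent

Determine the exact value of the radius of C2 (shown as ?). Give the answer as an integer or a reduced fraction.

10

1. [ext C1·C2]  r_C2² + 4r_C2 − 140 = 0  ⇒  r_C2 = 10 (r>0 drops 1)
2. [ext C2·C3]  r_C2² + 16r_C2 − 260 = 0  ⇒  r_C2 = 10 (r>0 drops 1)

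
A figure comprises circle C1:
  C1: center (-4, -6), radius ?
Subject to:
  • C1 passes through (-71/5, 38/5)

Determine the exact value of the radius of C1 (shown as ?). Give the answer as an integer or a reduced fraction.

17

1. [C1∋P]  r_C1² − 289 = 0  ⇒  r_C1 = 17 (r>0 drops 1)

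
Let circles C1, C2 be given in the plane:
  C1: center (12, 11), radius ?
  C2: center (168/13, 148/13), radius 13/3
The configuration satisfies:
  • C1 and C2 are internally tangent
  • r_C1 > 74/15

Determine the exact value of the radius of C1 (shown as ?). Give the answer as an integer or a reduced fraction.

1. [int C1,C2]  r_C1² − (26/3)r_C1 + 160/9 = 0  ⇒  r_C1 = 10/3 or 16/3
2. given r_C1 > 74/15: keep 16/3

16/3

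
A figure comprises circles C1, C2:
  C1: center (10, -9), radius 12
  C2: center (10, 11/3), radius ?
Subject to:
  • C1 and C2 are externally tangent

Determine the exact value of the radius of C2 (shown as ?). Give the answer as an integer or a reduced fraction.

2/3

1. [ext C1·C2]  r_C2² + 24r_C2 − 148/9 = 0  ⇒  r_C2 = 2/3 (r>0 drops 1)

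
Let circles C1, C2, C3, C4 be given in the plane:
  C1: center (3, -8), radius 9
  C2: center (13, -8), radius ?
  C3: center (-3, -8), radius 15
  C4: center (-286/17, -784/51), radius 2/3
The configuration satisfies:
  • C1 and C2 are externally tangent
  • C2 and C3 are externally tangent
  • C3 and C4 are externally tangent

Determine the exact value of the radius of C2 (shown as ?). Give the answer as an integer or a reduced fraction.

1

1. [ext C1·C2]  r_C2² + 18r_C2 − 19 = 0  ⇒  r_C2 = 1 (r>0 drops 1)
2. [ext C2·C3]  r_C2² + 30r_C2 − 31 = 0  ⇒  r_C2 = 1 (r>0 drops 1)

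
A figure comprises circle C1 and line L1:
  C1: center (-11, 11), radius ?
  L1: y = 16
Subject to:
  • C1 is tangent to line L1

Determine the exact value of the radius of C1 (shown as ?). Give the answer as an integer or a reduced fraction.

5

1. [C1‖L1]  r_C1² − 25 = 0  ⇒  r_C1 = 5 (r>0 drops 1)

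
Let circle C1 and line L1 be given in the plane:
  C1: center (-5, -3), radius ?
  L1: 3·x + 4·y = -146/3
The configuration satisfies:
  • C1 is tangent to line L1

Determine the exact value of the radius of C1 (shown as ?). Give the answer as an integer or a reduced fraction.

1. [C1‖L1]  r_C1² − 169/9 = 0  ⇒  r_C1 = 13/3 (r>0 drops 1)

13/3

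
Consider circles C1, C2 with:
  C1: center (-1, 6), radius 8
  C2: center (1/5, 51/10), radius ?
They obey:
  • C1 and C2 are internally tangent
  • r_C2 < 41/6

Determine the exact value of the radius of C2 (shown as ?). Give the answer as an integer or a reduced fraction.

1. [int C1,C2]  r_C2² − 16r_C2 + 247/4 = 0  ⇒  r_C2 = 13/2 or 19/2
2. given r_C2 < 41/6: keep 13/2

13/2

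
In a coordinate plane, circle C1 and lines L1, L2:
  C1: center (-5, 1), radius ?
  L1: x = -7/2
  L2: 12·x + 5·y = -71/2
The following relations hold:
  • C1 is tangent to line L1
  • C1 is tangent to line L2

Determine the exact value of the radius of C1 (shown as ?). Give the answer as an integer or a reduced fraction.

3/2

1. [C1‖L1]  r_C1² − 9/4 = 0  ⇒  r_C1 = 3/2 (r>0 drops 1)
2. [C1‖L2]  r_C1² − 9/4 = 0  ⇒  r_C1 = 3/2 (r>0 drops 1)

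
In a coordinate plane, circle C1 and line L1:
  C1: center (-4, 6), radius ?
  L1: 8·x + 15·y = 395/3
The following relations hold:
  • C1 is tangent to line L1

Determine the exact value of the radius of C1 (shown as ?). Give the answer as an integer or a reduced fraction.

13/3

1. [C1‖L1]  r_C1² − 169/9 = 0  ⇒  r_C1 = 13/3 (r>0 drops 1)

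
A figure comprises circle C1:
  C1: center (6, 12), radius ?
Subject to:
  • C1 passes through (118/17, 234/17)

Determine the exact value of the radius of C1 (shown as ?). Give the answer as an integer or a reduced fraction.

1. [C1∋P]  r_C1² − 4 = 0  ⇒  r_C1 = 2 (r>0 drops 1)

2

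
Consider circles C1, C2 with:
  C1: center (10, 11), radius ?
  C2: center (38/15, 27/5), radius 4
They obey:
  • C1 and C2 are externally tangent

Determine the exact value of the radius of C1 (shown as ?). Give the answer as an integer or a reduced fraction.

1. [ext C1·C2]  r_C1² + 8r_C1 − 640/9 = 0  ⇒  r_C1 = 16/3 (r>0 drops 1)

16/3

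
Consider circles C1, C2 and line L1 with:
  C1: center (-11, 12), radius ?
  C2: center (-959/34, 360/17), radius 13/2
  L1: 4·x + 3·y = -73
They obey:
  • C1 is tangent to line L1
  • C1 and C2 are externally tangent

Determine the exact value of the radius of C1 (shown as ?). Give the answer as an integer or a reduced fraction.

1. [C1‖L1]  r_C1² − 169 = 0  ⇒  r_C1 = 13 (r>0 drops 1)
2. [ext C1·C2]  r_C1² + 13r_C1 − 338 = 0  ⇒  r_C1 = 13 (r>0 drops 1)

13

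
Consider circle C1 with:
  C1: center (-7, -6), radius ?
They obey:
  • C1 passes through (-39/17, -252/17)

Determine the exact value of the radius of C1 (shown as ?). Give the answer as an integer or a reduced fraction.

10

1. [C1∋P]  r_C1² − 100 = 0  ⇒  r_C1 = 10 (r>0 drops 1)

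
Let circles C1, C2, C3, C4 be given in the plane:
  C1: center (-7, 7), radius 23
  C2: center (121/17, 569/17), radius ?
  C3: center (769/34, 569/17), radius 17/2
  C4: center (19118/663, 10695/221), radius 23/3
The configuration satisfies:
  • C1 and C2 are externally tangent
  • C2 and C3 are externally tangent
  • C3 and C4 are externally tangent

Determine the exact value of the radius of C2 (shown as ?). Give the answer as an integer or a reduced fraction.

7

1. [ext C1·C2]  r_C2² + 46r_C2 − 371 = 0  ⇒  r_C2 = 7 (r>0 drops 1)
2. [ext C2·C3]  r_C2² + 17r_C2 − 168 = 0  ⇒  r_C2 = 7 (r>0 drops 1)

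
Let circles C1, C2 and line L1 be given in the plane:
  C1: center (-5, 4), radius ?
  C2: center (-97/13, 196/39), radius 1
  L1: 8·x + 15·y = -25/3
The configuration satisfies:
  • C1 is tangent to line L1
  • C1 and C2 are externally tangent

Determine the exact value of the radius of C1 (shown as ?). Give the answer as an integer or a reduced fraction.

5/3

1. [C1‖L1]  r_C1² − 25/9 = 0  ⇒  r_C1 = 5/3 (r>0 drops 1)
2. [ext C1·C2]  r_C1² + 2r_C1 − 55/9 = 0  ⇒  r_C1 = 5/3 (r>0 drops 1)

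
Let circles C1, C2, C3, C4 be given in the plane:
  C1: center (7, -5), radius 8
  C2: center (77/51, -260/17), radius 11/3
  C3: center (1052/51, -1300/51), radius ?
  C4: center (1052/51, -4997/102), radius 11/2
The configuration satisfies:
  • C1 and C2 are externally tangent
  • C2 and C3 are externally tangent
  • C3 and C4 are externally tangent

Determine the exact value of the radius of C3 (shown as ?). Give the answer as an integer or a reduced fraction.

1. [ext C2·C3]  r_C3² + (22/3)r_C3 − 456 = 0  ⇒  r_C3 = 18 (r>0 drops 1)
2. [ext C3·C4]  r_C3² + 11r_C3 − 522 = 0  ⇒  r_C3 = 18 (r>0 drops 1)

18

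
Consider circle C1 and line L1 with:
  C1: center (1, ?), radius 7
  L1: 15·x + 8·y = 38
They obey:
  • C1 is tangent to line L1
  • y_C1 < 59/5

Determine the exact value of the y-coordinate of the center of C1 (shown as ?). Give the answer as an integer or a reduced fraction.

-12

1. [C1‖L1]  y_C1² − (23/4)y_C1 − 213 = 0  ⇒  y_C1 = -12 or 71/4
2. given y_C1 < 59/5: keep -12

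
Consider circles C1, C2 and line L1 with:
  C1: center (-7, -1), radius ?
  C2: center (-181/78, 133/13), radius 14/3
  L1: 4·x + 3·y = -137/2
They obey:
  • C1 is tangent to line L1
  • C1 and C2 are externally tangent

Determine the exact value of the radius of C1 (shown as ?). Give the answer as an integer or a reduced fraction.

15/2

1. [C1‖L1]  r_C1² − 225/4 = 0  ⇒  r_C1 = 15/2 (r>0 drops 1)
2. [ext C1·C2]  r_C1² + (28/3)r_C1 − 505/4 = 0  ⇒  r_C1 = 15/2 (r>0 drops 1)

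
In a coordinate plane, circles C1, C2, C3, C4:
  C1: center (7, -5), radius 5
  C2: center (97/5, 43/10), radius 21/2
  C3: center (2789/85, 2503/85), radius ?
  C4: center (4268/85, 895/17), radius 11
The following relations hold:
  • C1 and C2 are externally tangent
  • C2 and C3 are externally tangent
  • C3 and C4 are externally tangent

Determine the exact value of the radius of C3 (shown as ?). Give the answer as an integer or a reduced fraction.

1. [ext C2·C3]  r_C3² + 21r_C3 − 702 = 0  ⇒  r_C3 = 18 (r>0 drops 1)
2. [ext C3·C4]  r_C3² + 22r_C3 − 720 = 0  ⇒  r_C3 = 18 (r>0 drops 1)

18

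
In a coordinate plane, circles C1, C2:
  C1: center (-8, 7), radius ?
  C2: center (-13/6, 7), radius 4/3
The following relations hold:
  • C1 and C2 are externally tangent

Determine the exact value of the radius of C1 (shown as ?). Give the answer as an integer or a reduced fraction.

9/2

1. [ext C1·C2]  r_C1² + (8/3)r_C1 − 129/4 = 0  ⇒  r_C1 = 9/2 (r>0 drops 1)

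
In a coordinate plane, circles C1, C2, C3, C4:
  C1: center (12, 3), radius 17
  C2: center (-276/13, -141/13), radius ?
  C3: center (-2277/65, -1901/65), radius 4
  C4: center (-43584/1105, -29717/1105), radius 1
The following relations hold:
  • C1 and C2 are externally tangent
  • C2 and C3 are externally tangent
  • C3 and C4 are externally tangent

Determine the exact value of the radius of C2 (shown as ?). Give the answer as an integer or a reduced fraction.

19

1. [ext C1·C2]  r_C2² + 34r_C2 − 1007 = 0  ⇒  r_C2 = 19 (r>0 drops 1)
2. [ext C2·C3]  r_C2² + 8r_C2 − 513 = 0  ⇒  r_C2 = 19 (r>0 drops 1)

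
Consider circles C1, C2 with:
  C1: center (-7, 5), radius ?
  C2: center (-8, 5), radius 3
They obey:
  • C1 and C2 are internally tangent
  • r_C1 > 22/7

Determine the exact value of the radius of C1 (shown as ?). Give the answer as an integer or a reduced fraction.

4

1. [int C1,C2]  r_C1² − 6r_C1 + 8 = 0  ⇒  r_C1 = 2 or 4
2. given r_C1 > 22/7: keep 4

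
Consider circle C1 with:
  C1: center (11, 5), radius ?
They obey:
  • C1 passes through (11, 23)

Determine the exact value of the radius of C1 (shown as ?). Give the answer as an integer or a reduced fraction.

18

1. [C1∋P]  r_C1² − 324 = 0  ⇒  r_C1 = 18 (r>0 drops 1)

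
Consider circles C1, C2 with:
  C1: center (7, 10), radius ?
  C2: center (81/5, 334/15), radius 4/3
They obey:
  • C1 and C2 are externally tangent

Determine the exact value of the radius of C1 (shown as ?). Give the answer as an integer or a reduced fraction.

1. [ext C1·C2]  r_C1² + (8/3)r_C1 − 700/3 = 0  ⇒  r_C1 = 14 (r>0 drops 1)

14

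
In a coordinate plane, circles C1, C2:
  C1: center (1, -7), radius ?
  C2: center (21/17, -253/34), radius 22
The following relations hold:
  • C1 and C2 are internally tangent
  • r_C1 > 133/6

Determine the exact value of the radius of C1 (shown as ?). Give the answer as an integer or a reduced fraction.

1. [int C1,C2]  r_C1² − 44r_C1 + 1935/4 = 0  ⇒  r_C1 = 43/2 or 45/2
2. given r_C1 > 133/6: keep 45/2

45/2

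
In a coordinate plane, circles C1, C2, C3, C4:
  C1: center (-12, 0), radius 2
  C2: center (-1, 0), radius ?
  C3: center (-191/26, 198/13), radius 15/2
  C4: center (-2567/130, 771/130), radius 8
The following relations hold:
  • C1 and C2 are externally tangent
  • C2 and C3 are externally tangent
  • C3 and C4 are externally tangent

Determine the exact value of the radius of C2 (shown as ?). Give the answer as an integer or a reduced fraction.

1. [ext C1·C2]  r_C2² + 4r_C2 − 117 = 0  ⇒  r_C2 = 9 (r>0 drops 1)
2. [ext C2·C3]  r_C2² + 15r_C2 − 216 = 0  ⇒  r_C2 = 9 (r>0 drops 1)

9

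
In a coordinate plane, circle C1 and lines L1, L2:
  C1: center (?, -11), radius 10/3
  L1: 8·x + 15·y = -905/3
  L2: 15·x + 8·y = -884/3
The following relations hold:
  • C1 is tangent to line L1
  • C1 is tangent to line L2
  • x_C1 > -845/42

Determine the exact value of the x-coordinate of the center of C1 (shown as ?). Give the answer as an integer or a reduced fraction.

-10

1. [C1‖L1]  x_C1² + (205/6)x_C1 + 725/3 = 0  ⇒  x_C1 = -145/6 or -10
2. [C1‖L2]  x_C1² + (248/9)x_C1 + 1580/9 = 0  ⇒  x_C1 = -158/9 or -10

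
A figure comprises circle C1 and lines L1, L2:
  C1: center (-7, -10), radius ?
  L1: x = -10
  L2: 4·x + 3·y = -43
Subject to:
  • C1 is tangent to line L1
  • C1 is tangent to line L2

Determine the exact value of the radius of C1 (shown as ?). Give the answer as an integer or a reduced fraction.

1. [C1‖L1]  r_C1² − 9 = 0  ⇒  r_C1 = 3 (r>0 drops 1)
2. [C1‖L2]  r_C1² − 9 = 0  ⇒  r_C1 = 3 (r>0 drops 1)

3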